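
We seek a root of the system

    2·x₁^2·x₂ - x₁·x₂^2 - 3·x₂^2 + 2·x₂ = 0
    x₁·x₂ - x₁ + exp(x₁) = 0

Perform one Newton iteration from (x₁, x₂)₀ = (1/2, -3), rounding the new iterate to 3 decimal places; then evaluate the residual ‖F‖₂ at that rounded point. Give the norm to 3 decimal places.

8.968

At (1/2, -3): F = (-39.000, -0.35128).
Jacobian J = [[4·x₁·x₂ - x₂^2, 2·x₁^2 - 2·x₁·x₂ - 6·x₂ + 2], [x₂ + exp(x₁) - 1, x₁]].
At the point, J = [[-15.000, 23.500], [-2.35128, 0.500]] (det J = 47.75505).
Solving J·Δ = −F gives Δ = (0.235, 1.810).
Then the next iterate is (x₁, x₂)₁ = (0.735, -1.190).
Re-evaluating at (0.735, -1.190): F = (-8.95487, 0.47583), so ‖F‖₂ = 8.968.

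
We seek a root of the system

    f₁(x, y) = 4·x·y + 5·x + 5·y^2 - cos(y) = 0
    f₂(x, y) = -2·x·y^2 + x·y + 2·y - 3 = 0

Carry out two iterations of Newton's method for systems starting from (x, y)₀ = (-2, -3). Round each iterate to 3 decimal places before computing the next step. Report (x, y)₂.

(-2.197, -0.941)

At (-2, -3): F = (59.98999, 33.000).
Jacobian J = [[4·y + 5, 4·x + 10·y + sin(y)], [-2·y^2 + y, -4·x·y + x + 2]].
At the point, J = [[-7.000, -38.14112], [-21.000, -24.000]] (det J = -632.96352).
Solving J·Δ = −F gives Δ = (-0.286, 1.625).
Then the next iterate is (x, y)₁ = (-2.286, -1.375).
Round to (-2.286, -1.375) and repeat: F = (10.40158, 6.03719), J = [[-0.500, -23.87489], [-5.15625, -12.859]].
Δ = (0.089, 0.434), so (x, y)₂ = (-2.197, -0.941).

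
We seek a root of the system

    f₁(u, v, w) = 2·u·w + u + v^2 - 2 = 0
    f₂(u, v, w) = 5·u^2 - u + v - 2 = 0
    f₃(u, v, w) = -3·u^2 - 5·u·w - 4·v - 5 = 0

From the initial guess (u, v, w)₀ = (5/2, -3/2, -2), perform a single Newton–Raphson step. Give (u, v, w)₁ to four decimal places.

At (5/2, -3/2, -2): F = (-7.2500, 25.2500, 7.2500).
Jacobian J = [[2·w + 1, 2·v, 2·u], [10·u - 1, 1, 0], [-6·u - 5·w, -4, -5·u]].
At the point, J = [[-3.0000, -3.0000, 5.0000], [24.0000, 1.0000, 0.0000], [-5.0000, -4.0000, -12.5000]] (det J = -1317.5000).
Solving J·Δ = −F gives Δ = (-1.0607, 0.2073, 0.9380).
Then the next iterate is (u, v, w)₁ = (1.4393, -1.2927, -1.0620).

(1.4393, -1.2927, -1.0620)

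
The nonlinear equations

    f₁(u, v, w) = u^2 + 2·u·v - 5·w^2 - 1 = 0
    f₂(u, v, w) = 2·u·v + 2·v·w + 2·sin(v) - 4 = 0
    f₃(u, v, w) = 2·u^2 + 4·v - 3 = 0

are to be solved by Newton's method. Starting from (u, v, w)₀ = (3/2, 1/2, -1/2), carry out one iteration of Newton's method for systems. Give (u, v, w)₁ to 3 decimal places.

(0.374, 1.313, -0.388)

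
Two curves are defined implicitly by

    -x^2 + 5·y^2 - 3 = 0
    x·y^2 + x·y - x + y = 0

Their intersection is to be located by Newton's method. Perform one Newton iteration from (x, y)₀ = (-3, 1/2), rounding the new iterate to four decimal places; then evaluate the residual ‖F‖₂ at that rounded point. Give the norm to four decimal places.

At (-3, 1/2): F = (-10.7500, 1.2500).
Jacobian J = [[-2·x, 10·y], [y^2 + y - 1, 2·x·y + x + 1]].
At the point, J = [[6.0000, 5.0000], [-0.2500, -5.0000]] (det J = -28.7500).
Solving J·Δ = −F gives Δ = (1.6522, 0.1674).
Then the next iterate is (x, y)₁ = (-1.3478, 0.6674).
Re-evaluating at (-1.3478, 0.6674): F = (-2.589451, 0.515337), so ‖F‖₂ = 2.6402.

2.6402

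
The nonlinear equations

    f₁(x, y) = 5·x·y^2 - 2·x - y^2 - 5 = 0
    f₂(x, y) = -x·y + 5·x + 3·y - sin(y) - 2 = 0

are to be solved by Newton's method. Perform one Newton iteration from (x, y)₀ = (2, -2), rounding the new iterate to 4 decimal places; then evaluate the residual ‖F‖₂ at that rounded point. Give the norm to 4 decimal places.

At (2, -2): F = (27.0000, 6.909297).
Jacobian J = [[5·y^2 - 2, 10·x·y - 2·y], [-y + 5, -x - cos(y) + 3]].
At the point, J = [[18.0000, -36.0000], [7.0000, 1.416147]] (det J = 277.490643).
Solving J·Δ = −F gives Δ = (-1.0342, 0.2329).
Then the next iterate is (x, y)₁ = (0.9658, -1.7671).
Re-evaluating at (0.9658, -1.7671): F = (5.024998, 0.215159), so ‖F‖₂ = 5.0296.

5.0296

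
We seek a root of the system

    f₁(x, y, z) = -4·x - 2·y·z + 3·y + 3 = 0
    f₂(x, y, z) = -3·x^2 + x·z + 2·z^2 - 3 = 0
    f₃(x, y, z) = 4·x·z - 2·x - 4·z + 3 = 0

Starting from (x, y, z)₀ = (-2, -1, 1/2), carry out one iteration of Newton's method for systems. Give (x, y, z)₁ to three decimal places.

At (-2, -1, 1/2): F = (9.000, -15.500, 1.000).
Jacobian J = [[-4, -2·z + 3, -2·y], [-6·x + z, 0, x + 4·z], [4·z - 2, 0, 4·x - 4]].
At the point, J = [[-4.000, 2.000, 2.000], [12.500, 0.000, 0.000], [0.000, 0.000, -12.000]] (det J = 300.000).
Solving J·Δ = −F gives Δ = (1.240, -2.103, 0.083).
Then the next iterate is (x, y, z)₁ = (-0.760, -3.103, 0.583).

(-0.760, -3.103, 0.583)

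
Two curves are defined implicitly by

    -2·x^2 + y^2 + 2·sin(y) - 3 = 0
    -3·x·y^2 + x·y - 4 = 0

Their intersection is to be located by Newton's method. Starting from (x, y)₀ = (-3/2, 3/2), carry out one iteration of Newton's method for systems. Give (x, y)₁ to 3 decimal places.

At (-3/2, 3/2): F = (-3.25501, 3.875).
Jacobian J = [[-4·x, 2·y + 2·cos(y)], [-3·y^2 + y, -6·x·y + x]].
At the point, J = [[6.000, 3.14147], [-5.250, 12.000]] (det J = 88.49274).
Solving J·Δ = −F gives Δ = (0.579, -0.070).
Then the next iterate is (x, y)₁ = (-0.921, 1.430).

(-0.921, 1.430)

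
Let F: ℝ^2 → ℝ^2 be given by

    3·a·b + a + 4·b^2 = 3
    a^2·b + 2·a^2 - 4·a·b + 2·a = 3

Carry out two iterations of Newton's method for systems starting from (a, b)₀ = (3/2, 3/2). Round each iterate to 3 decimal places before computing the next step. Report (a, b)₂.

(1.072, 0.461)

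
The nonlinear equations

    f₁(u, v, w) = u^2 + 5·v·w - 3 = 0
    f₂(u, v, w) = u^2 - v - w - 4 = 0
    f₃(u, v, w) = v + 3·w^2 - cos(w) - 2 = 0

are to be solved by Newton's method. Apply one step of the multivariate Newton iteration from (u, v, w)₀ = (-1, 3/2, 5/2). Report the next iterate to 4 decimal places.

(-3.4064, 0.4681, 1.3448)

At (-1, 3/2, 5/2): F = (16.7500, -7.0000, 19.051144).
Jacobian J = [[2·u, 5·w, 5·v], [2·u, -1, -1], [0, 1, 6·w + sin(w)]].
At the point, J = [[-2.0000, 12.5000, 7.5000], [-2.0000, -1.0000, -1.0000], [0.0000, 1.0000, 15.598472]] (det J = 404.158748).
Solving J·Δ = −F gives Δ = (-2.4064, -1.0319, -1.1552).
Then the next iterate is (u, v, w)₁ = (-3.4064, 0.4681, 1.3448).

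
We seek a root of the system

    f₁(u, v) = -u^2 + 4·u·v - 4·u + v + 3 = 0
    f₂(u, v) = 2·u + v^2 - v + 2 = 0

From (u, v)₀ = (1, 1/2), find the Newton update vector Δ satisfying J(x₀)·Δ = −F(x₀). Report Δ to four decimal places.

(-1.8750, -1.6000)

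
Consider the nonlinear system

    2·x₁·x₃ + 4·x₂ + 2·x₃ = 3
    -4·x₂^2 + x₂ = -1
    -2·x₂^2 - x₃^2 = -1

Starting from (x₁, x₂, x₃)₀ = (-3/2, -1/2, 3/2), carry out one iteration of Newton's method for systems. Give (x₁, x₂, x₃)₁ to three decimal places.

(0.361, -0.400, 0.983)

At (-3/2, -1/2, 3/2): F = (-6.500, -0.500, -1.750).
Jacobian J = [[2·x₃, 4, 2·x₁ + 2], [0, -8·x₂ + 1, 0], [0, -4·x₂, -2·x₃]].
At the point, J = [[3.000, 4.000, -1.000], [0.000, 5.000, 0.000], [0.000, 2.000, -3.000]] (det J = -45.000).
Solving J·Δ = −F gives Δ = (1.861, 0.100, -0.517).
Then the next iterate is (x₁, x₂, x₃)₁ = (0.361, -0.400, 0.983).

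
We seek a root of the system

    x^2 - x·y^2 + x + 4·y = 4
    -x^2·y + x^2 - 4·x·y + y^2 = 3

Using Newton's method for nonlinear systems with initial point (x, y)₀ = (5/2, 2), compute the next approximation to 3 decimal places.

(0.693, 1.856)

At (5/2, 2): F = (2.750, -25.250).
Jacobian J = [[2·x - y^2 + 1, -2·x·y + 4], [-2·x·y + 2·x - 4·y, -x^2 - 4·x + 2·y]].
At the point, J = [[2.000, -6.000], [-13.000, -12.250]] (det J = -102.500).
Solving J·Δ = −F gives Δ = (-1.807, -0.144).
Then the next iterate is (x, y)₁ = (0.693, 1.856).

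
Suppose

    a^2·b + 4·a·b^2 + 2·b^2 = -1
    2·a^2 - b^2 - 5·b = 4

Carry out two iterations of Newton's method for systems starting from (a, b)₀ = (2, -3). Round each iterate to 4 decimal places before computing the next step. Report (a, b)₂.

(-0.4515, -1.9597)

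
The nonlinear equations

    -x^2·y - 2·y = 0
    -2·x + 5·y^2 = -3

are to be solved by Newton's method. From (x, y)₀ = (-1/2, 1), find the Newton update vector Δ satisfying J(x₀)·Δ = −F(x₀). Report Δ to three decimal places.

(0.409, -0.818)

At (-1/2, 1): F = (-2.250, 9.000).
Jacobian J = [[-2·x·y, -x^2 - 2], [-2, 10·y]].
At the point, J = [[1.000, -2.250], [-2.000, 10.000]] (det J = 5.500).
Solving J·Δ = −F gives Δ = (0.409, -0.818).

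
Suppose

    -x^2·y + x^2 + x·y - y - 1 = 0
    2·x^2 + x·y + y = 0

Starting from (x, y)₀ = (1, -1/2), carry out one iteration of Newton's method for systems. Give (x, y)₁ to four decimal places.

(0.7647, -0.5882)

At (1, -1/2): F = (0.5000, 1.0000).
Jacobian J = [[-2·x·y + 2·x + y, -x^2 + x - 1], [4·x + y, x + 1]].
At the point, J = [[2.5000, -1.0000], [3.5000, 2.0000]] (det J = 8.5000).
Solving J·Δ = −F gives Δ = (-0.2353, -0.0882).
Then the next iterate is (x, y)₁ = (0.7647, -0.5882).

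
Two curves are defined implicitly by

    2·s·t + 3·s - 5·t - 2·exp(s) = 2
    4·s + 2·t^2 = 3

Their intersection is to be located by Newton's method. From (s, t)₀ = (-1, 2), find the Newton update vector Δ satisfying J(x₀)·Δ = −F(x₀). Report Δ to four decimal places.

At (-1, 2): F = (-19.735759, 1.0000).
Jacobian J = [[2·t - 2·exp(s) + 3, 2·s - 5], [4, 4·t]].
At the point, J = [[6.264241, -7.0000], [4.0000, 8.0000]] (det J = 78.113929).
Solving J·Δ = −F gives Δ = (1.9316, -1.0908).

(1.9316, -1.0908)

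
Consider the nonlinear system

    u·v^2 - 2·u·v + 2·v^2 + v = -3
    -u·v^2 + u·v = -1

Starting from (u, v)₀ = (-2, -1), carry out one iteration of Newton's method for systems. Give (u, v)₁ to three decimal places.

At (-2, -1): F = (-2.000, 5.000).
Jacobian J = [[v^2 - 2·v, 2·u·v - 2·u + 4·v + 1], [-v^2 + v, -2·u·v + u]].
At the point, J = [[3.000, 5.000], [-2.000, -6.000]] (det J = -8.000).
Solving J·Δ = −F gives Δ = (-1.625, 1.375).
Then the next iterate is (u, v)₁ = (-3.625, 0.375).

(-3.625, 0.375)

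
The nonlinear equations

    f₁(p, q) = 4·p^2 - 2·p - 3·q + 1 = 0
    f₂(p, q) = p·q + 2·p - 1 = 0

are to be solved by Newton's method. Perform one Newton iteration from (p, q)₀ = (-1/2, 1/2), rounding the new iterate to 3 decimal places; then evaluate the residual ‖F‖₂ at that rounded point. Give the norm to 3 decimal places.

2.147

At (-1/2, 1/2): F = (1.500, -2.250).
Jacobian J = [[8·p - 2, -3], [q + 2, p]].
At the point, J = [[-6.000, -3.000], [2.500, -0.500]] (det J = 10.500).
Solving J·Δ = −F gives Δ = (0.714, -0.929).
Then the next iterate is (p, q)₁ = (0.214, -0.429).
Re-evaluating at (0.214, -0.429): F = (2.04218, -0.66381), so ‖F‖₂ = 2.147.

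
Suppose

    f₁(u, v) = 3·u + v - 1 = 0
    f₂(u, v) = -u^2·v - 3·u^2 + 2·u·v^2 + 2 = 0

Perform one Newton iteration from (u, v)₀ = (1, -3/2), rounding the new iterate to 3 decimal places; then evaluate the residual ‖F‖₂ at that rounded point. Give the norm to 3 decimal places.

At (1, -3/2): F = (0.500, 5.000).
Jacobian J = [[3, 1], [-2·u·v - 6·u + 2·v^2, -u^2 + 4·u·v]].
At the point, J = [[3.000, 1.000], [1.500, -7.000]] (det J = -22.500).
Solving J·Δ = −F gives Δ = (-0.378, 0.633).
Then the next iterate is (u, v)₁ = (0.622, -0.867).
Re-evaluating at (0.622, -0.867): F = (-0.001, 2.10988), so ‖F‖₂ = 2.110.

2.110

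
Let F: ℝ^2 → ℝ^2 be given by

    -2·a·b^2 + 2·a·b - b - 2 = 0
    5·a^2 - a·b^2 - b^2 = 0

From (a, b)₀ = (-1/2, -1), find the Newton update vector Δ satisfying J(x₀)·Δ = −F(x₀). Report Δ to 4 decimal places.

(0.1429, 0.1071)

At (-1/2, -1): F = (1.0000, 0.7500).
Jacobian J = [[-2·b^2 + 2·b, -4·a·b + 2·a - 1], [10·a - b^2, -2·a·b - 2·b]].
At the point, J = [[-4.0000, -4.0000], [-6.0000, 1.0000]] (det J = -28.0000).
Solving J·Δ = −F gives Δ = (0.1429, 0.1071).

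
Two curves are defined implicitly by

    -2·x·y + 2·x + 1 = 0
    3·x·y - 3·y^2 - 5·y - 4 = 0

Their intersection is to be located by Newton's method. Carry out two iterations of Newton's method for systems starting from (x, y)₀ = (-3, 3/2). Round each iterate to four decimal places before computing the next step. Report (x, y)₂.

(10.8683, 2.9817)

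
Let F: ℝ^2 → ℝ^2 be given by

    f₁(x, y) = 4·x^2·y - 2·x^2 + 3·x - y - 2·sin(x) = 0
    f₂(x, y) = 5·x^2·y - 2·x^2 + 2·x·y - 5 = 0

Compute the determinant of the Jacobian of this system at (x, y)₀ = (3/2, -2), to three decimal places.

J = [[8·x·y - 4·x - 2·cos(x) + 3, 4·x^2 - 1], [10·x·y - 4·x + 2·y, 5·x^2 + 2·x]].
At the point, J = [[-27.14147, 8.000], [-40.000, 14.250]].
det J = -66.766.

-66.766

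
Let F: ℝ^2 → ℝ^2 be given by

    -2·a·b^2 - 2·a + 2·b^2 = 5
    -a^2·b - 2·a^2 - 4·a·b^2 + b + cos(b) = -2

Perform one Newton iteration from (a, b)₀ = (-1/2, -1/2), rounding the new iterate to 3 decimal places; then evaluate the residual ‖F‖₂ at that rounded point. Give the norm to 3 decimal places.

21.594

At (-1/2, -1/2): F = (-3.250, 2.50258).
Jacobian J = [[-2·b^2 - 2, -4·a·b + 4·b], [-2·a·b - 4·a - 4·b^2, -a^2 - 8·a·b - sin(b) + 1]].
At the point, J = [[-2.500, -3.000], [0.500, -0.77057]] (det J = 3.42644).
Solving J·Δ = −F gives Δ = (-2.922, 1.352).
Then the next iterate is (a, b)₁ = (-3.422, 0.852).
Re-evaluating at (-3.422, 0.852): F = (8.26389, -19.95051), so ‖F‖₂ = 21.594.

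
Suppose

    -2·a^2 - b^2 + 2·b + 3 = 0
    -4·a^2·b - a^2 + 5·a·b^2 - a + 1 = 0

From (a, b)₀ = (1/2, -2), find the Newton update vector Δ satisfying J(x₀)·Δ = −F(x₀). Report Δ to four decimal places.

At (1/2, -2): F = (-5.5000, 12.2500).
Jacobian J = [[-4·a, -2·b + 2], [-8·a·b - 2·a + 5·b^2 - 1, -4·a^2 + 10·a·b]].
At the point, J = [[-2.0000, 6.0000], [26.0000, -11.0000]] (det J = -134.0000).
Solving J·Δ = −F gives Δ = (-0.0970, 0.8843).

(-0.0970, 0.8843)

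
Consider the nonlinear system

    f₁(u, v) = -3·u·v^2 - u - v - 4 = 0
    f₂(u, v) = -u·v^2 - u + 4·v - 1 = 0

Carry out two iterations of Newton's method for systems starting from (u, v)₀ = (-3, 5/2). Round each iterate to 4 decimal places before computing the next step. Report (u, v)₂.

At (-3, 5/2): F = (52.7500, 30.7500).
Jacobian J = [[-3·v^2 - 1, -6·u·v - 1], [-v^2 - 1, -2·u·v + 4]].
At the point, J = [[-19.7500, 44.0000], [-7.2500, 19.0000]] (det J = -56.2500).
Solving J·Δ = −F gives Δ = (-6.2356, -3.9978).
Then the next iterate is (u, v)₁ = (-9.2356, -1.4978).
Round to (-9.2356, -1.4978) and repeat: F = (68.890969, 22.963590), J = [[-7.730215, -83.998490], [-3.243405, -23.666163]].
Δ = (3.3356, 0.5132), so (u, v)₂ = (-5.9000, -0.9846).

(-5.9000, -0.9846)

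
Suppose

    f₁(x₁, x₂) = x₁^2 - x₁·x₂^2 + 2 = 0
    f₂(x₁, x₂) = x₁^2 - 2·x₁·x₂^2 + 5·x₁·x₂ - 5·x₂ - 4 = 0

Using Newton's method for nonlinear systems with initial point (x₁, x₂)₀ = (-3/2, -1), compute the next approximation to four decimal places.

(-0.0199, -1.0568)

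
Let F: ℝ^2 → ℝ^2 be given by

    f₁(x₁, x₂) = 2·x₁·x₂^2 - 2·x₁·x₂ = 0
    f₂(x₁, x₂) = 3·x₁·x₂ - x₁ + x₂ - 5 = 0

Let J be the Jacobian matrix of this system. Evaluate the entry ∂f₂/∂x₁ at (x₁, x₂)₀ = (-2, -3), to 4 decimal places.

-10.0000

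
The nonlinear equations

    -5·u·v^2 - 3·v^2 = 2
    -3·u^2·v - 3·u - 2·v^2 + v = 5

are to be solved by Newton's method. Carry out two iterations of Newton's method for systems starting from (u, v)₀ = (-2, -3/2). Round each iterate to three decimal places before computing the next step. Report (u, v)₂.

At (-2, -3/2): F = (13.750, 13.000).
Jacobian J = [[-5·v^2, -10·u·v - 6·v], [-6·u·v - 3, -3·u^2 - 4·v + 1]].
At the point, J = [[-11.250, -21.000], [-21.000, -5.000]] (det J = -384.750).
Solving J·Δ = −F gives Δ = (0.531, 0.370).
Then the next iterate is (u, v)₁ = (-1.469, -1.130).
Round to (-1.469, -1.130) and repeat: F = (3.54813, 3.03869), J = [[-6.38450, -9.81970], [-12.95982, -0.95388]].
Δ = (0.218, 0.219), so (u, v)₂ = (-1.251, -0.911).

(-1.251, -0.911)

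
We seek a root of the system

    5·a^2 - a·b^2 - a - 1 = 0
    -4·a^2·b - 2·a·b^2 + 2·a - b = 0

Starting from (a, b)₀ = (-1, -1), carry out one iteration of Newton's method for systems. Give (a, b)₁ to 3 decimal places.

(-0.522, -0.870)

At (-1, -1): F = (6.000, 5.000).
Jacobian J = [[10·a - b^2 - 1, -2·a·b], [-8·a·b - 2·b^2 + 2, -4·a^2 - 4·a·b - 1]].
At the point, J = [[-12.000, -2.000], [-8.000, -9.000]] (det J = 92.000).
Solving J·Δ = −F gives Δ = (0.478, 0.130).
Then the next iterate is (a, b)₁ = (-0.522, -0.870).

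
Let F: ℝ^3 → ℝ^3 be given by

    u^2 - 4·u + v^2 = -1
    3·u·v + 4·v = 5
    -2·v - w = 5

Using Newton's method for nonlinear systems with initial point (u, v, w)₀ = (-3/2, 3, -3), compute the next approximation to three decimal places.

(-0.908, 0.649, -6.297)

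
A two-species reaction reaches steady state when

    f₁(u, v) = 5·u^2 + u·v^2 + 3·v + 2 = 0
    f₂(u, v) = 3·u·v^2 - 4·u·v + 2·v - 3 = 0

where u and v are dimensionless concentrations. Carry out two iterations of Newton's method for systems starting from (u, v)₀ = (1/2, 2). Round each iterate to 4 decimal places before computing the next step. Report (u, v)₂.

(0.5904, 3.2965)

At (1/2, 2): F = (11.2500, 3.0000).
Jacobian J = [[10·u + v^2, 2·u·v + 3], [3·v^2 - 4·v, 6·u·v - 4·u + 2]].
At the point, J = [[9.0000, 5.0000], [4.0000, 6.0000]] (det J = 34.0000).
Solving J·Δ = −F gives Δ = (-1.5441, 0.5294).
Then the next iterate is (u, v)₁ = (-1.0441, 2.5294).
Round to (-1.0441, 2.5294) and repeat: F = (8.358914, -7.417444), J = [[-4.043136, -2.281893], [9.075993, -9.669279]].
Δ = (1.6345, 0.7671), so (u, v)₂ = (0.5904, 3.2965).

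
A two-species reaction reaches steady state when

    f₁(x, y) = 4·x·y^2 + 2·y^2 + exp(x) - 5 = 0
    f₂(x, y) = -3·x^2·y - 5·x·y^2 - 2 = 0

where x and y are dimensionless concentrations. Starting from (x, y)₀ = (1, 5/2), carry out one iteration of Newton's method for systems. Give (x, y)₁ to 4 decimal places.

(0.6134, 1.6833)

At (1, 5/2): F = (35.218282, -40.7500).
Jacobian J = [[4·y^2 + exp(x), 8·x·y + 4·y], [-6·x·y - 5·y^2, -3·x^2 - 10·x·y]].
At the point, J = [[27.718282, 30.0000], [-46.2500, -28.0000]] (det J = 611.388109).
Solving J·Δ = −F gives Δ = (-0.3866, -0.8167).
Then the next iterate is (x, y)₁ = (0.6134, 1.6833).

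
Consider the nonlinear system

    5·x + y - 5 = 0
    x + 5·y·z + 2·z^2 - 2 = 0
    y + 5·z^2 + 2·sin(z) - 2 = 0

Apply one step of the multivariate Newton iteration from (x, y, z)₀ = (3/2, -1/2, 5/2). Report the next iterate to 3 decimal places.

(1.029, -0.145, 1.205)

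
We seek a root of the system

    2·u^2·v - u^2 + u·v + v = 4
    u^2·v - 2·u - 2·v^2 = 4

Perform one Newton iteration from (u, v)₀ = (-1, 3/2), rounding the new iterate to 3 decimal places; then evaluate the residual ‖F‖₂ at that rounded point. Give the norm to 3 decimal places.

At (-1, 3/2): F = (-2.000, -5.000).
Jacobian J = [[4·u·v - 2·u + v, 2·u^2 + u + 1], [2·u·v - 2, u^2 - 4·v]].
At the point, J = [[-2.500, 2.000], [-5.000, -5.000]] (det J = 22.500).
Solving J·Δ = −F gives Δ = (-0.889, -0.111).
Then the next iterate is (u, v)₁ = (-1.889, 1.389).
Re-evaluating at (-1.889, 1.389): F = (1.10965, 0.87576), so ‖F‖₂ = 1.414.

1.414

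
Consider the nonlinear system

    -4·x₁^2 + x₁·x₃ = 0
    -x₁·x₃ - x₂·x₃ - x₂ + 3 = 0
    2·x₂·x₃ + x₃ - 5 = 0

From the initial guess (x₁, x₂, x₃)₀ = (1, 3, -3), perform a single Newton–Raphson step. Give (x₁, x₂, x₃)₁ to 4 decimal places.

At (1, 3, -3): F = (-7.0000, 12.0000, -26.0000).
Jacobian J = [[-8·x₁ + x₃, 0, x₁], [-x₃, -x₃ - 1, -x₁ - x₂], [0, 2·x₃, 2·x₂ + 1]].
At the point, J = [[-11.0000, 0.0000, 1.0000], [3.0000, 2.0000, -4.0000], [0.0000, -6.0000, 7.0000]] (det J = 92.0000).
Solving J·Δ = −F gives Δ = (-0.5435, -3.1413, 1.0217).
Then the next iterate is (x₁, x₂, x₃)₁ = (0.4565, -0.1413, -1.9783).

(0.4565, -0.1413, -1.9783)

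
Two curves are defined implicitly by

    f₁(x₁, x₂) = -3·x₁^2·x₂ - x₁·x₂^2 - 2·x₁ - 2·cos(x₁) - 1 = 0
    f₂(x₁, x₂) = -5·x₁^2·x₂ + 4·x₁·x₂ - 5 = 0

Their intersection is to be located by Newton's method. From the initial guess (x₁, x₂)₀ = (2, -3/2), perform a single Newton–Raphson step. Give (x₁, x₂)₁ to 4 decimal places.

(1.2063, -2.0040)

At (2, -3/2): F = (9.332294, 13.0000).
Jacobian J = [[-6·x₁·x₂ - x₂^2 + 2·sin(x₁) - 2, -3·x₁^2 - 2·x₁·x₂], [-10·x₁·x₂ + 4·x₂, -5·x₁^2 + 4·x₁]].
At the point, J = [[15.568595, -6.0000], [24.0000, -12.0000]] (det J = -42.823138).
Solving J·Δ = −F gives Δ = (-0.7937, -0.5040).
Then the next iterate is (x₁, x₂)₁ = (1.2063, -2.0040).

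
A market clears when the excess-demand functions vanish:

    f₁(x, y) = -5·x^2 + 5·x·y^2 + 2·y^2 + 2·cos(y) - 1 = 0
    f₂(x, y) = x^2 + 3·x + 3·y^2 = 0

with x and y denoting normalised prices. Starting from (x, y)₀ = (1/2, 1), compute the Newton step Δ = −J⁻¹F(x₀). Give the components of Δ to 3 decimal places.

(-0.505, -0.455)

At (1/2, 1): F = (3.33060, 4.750).
Jacobian J = [[-10·x + 5·y^2, 10·x·y + 4·y - 2·sin(y)], [2·x + 3, 6·y]].
At the point, J = [[0.000, 7.31706], [4.000, 6.000]] (det J = -29.26823).
Solving J·Δ = −F gives Δ = (-0.505, -0.455).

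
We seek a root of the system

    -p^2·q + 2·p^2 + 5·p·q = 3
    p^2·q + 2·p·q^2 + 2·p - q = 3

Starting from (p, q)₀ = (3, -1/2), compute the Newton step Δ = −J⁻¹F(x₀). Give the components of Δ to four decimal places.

(-0.7500, -0.4375)

At (3, -1/2): F = (12.0000, 0.5000).
Jacobian J = [[-2·p·q + 4·p + 5·q, -p^2 + 5·p], [2·p·q + 2·q^2 + 2, p^2 + 4·p·q - 1]].
At the point, J = [[12.5000, 6.0000], [-0.5000, 2.0000]] (det J = 28.0000).
Solving J·Δ = −F gives Δ = (-0.7500, -0.4375).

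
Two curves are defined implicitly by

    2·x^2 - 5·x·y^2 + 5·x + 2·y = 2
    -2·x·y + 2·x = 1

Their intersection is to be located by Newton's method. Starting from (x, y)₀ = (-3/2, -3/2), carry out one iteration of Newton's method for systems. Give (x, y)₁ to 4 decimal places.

(0.7452, -2.4087)

At (-3/2, -3/2): F = (8.8750, -8.5000).
Jacobian J = [[4·x - 5·y^2 + 5, -10·x·y + 2], [-2·y + 2, -2·x]].
At the point, J = [[-12.2500, -20.5000], [5.0000, 3.0000]] (det J = 65.7500).
Solving J·Δ = −F gives Δ = (2.2452, -0.9087).
Then the next iterate is (x, y)₁ = (0.7452, -2.4087).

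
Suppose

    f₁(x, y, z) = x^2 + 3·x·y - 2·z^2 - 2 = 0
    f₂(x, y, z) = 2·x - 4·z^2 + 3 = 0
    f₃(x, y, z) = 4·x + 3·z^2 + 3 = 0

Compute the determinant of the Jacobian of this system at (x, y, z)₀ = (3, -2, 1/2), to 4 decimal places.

-198.0000

J = [[2·x + 3·y, 3·x, -4·z], [2, 0, -8·z], [4, 0, 6·z]].
At the point, J = [[0.0000, 9.0000, -2.0000], [2.0000, 0.0000, -4.0000], [4.0000, 0.0000, 3.0000]].
det J = -198.0000.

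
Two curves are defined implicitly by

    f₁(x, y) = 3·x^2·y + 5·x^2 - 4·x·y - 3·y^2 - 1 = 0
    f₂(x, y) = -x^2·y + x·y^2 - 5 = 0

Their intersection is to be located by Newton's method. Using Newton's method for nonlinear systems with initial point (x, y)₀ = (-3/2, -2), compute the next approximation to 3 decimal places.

(-2.147, -0.612)

At (-3/2, -2): F = (-27.250, -6.500).
Jacobian J = [[6·x·y + 10·x - 4·y, 3·x^2 - 4·x - 6·y], [-2·x·y + y^2, -x^2 + 2·x·y]].
At the point, J = [[11.000, 24.750], [-2.000, 3.750]] (det J = 90.750).
Solving J·Δ = −F gives Δ = (-0.647, 1.388).
Then the next iterate is (x, y)₁ = (-2.147, -0.612).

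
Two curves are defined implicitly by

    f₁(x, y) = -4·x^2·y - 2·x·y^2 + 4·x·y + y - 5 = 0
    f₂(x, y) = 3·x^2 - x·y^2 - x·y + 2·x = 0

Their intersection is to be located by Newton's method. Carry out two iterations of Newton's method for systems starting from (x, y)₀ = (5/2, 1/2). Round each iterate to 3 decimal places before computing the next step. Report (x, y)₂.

(0.027, -1.325)

At (5/2, 1/2): F = (-13.250, 21.875).
Jacobian J = [[-8·x·y - 2·y^2 + 4·y, -4·x^2 - 4·x·y + 4·x + 1], [6·x - y^2 - y + 2, -2·x·y - x]].
At the point, J = [[-8.500, -19.000], [16.250, -5.000]] (det J = 351.250).
Solving J·Δ = −F gives Δ = (-1.372, -0.084).
Then the next iterate is (x, y)₁ = (1.128, 0.416).
Round to (1.128, 0.416) and repeat: F = (-5.21467, 5.40870), J = [[-2.43610, -1.45453], [8.17894, -2.06650]].
Δ = (-1.101, -1.741), so (x, y)₂ = (0.027, -1.325).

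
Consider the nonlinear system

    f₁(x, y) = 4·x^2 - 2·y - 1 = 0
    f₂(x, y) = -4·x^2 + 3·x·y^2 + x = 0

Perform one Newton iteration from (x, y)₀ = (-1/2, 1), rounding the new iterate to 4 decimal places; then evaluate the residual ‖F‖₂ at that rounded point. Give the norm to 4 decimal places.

1.5000

At (-1/2, 1): F = (-2.0000, -3.0000).
Jacobian J = [[8·x, -2], [-8·x + 3·y^2 + 1, 6·x·y]].
At the point, J = [[-4.0000, -2.0000], [8.0000, -3.0000]] (det J = 28.0000).
Solving J·Δ = −F gives Δ = (0.0000, -1.0000).
Then the next iterate is (x, y)₁ = (-0.5000, 0.0000).
Re-evaluating at (-0.5000, 0.0000): F = (0.0000, -1.5000), so ‖F‖₂ = 1.5000.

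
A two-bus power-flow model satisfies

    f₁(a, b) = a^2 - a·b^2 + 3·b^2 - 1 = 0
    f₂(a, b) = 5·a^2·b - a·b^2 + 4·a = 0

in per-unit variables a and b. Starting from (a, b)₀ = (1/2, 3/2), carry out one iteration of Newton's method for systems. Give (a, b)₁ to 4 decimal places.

At (1/2, 3/2): F = (4.8750, 2.7500).
Jacobian J = [[2·a - b^2, -2·a·b + 6·b], [10·a·b - b^2 + 4, 5·a^2 - 2·a·b]].
At the point, J = [[-1.2500, 7.5000], [9.2500, -0.2500]] (det J = -69.0625).
Solving J·Δ = −F gives Δ = (-0.3163, -0.7027).
Then the next iterate is (a, b)₁ = (0.1837, 0.7973).

(0.1837, 0.7973)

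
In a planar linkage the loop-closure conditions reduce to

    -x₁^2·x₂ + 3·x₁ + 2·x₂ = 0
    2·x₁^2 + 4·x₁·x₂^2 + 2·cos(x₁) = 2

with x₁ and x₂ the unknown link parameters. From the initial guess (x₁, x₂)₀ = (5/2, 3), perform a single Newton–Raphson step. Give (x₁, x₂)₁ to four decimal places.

(2.6989, 1.2032)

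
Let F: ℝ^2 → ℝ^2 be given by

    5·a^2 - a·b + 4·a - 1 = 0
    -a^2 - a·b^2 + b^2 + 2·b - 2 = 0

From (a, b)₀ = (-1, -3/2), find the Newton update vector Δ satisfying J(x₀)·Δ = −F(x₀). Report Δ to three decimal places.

At (-1, -3/2): F = (-1.500, -1.500).
Jacobian J = [[10·a - b + 4, -a], [-2·a - b^2, -2·a·b + 2·b + 2]].
At the point, J = [[-4.500, 1.000], [-0.250, -4.000]] (det J = 18.250).
Solving J·Δ = −F gives Δ = (-0.411, -0.349).

(-0.411, -0.349)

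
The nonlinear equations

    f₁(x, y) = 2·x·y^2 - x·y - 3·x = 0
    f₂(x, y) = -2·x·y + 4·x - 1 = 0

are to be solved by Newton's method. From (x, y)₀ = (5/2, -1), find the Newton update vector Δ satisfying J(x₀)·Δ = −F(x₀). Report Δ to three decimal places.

At (5/2, -1): F = (0.000, 14.000).
Jacobian J = [[2·y^2 - y - 3, 4·x·y - x], [-2·y + 4, -2·x]].
At the point, J = [[0.000, -12.500], [6.000, -5.000]] (det J = 75.000).
Solving J·Δ = −F gives Δ = (-2.333, 0.000).

(-2.333, 0.000)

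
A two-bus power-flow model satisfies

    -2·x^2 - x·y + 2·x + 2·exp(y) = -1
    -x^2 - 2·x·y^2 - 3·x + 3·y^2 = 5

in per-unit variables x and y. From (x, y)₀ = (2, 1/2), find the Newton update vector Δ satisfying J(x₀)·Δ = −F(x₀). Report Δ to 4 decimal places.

At (2, 1/2): F = (-0.702557, -15.2500).
Jacobian J = [[-4·x - y + 2, -x + 2·exp(y)], [-2·x - 2·y^2 - 3, -4·x·y + 6·y]].
At the point, J = [[-6.5000, 1.297443], [-7.5000, -1.0000]] (det J = 16.230819).
Solving J·Δ = −F gives Δ = (-1.2623, -5.7826).

(-1.2623, -5.7826)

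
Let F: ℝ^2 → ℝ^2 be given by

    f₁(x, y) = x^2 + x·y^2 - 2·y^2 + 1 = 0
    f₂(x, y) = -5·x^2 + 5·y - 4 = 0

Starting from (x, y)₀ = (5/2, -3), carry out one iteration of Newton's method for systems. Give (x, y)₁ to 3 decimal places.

(-15.900, -84.950)

At (5/2, -3): F = (11.750, -50.250).
Jacobian J = [[2·x + y^2, 2·x·y - 4·y], [-10·x, 5]].
At the point, J = [[14.000, -3.000], [-25.000, 5.000]] (det J = -5.000).
Solving J·Δ = −F gives Δ = (-18.400, -81.950).
Then the next iterate is (x, y)₁ = (-15.900, -84.950).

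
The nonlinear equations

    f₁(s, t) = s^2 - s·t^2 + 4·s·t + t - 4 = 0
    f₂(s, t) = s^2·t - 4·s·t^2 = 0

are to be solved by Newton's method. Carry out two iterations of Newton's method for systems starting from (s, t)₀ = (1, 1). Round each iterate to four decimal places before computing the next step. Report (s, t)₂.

(1.3294, 0.3613)

At (1, 1): F = (1.0000, -3.0000).
Jacobian J = [[2·s - t^2 + 4·t, -2·s·t + 4·s + 1], [2·s·t - 4·t^2, s^2 - 8·s·t]].
At the point, J = [[5.0000, 3.0000], [-2.0000, -7.0000]] (det J = -29.0000).
Solving J·Δ = −F gives Δ = (0.0690, -0.4483).
Then the next iterate is (s, t)₁ = (1.0690, 0.5517).
Round to (1.0690, 0.5517) and repeat: F = (-0.271844, -0.671037), J = [[4.040427, 4.096465], [-0.037957, -3.575377]].
Δ = (0.2604, -0.1904), so (s, t)₂ = (1.3294, 0.3613).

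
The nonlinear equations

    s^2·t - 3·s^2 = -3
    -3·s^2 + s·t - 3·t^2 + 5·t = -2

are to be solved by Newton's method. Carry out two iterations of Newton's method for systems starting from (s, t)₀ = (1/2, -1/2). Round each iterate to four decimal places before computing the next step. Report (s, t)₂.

(1.0490, 0.2136)

At (1/2, -1/2): F = (2.1250, -2.2500).
Jacobian J = [[2·s·t - 6·s, s^2], [-6·s + t, s - 6·t + 5]].
At the point, J = [[-3.5000, 0.2500], [-3.5000, 8.5000]] (det J = -28.8750).
Solving J·Δ = −F gives Δ = (0.6450, 0.5303).
Then the next iterate is (s, t)₁ = (1.1450, 0.0303).
Round to (1.1450, 0.0303) and repeat: F = (-0.893351, -1.749636), J = [[-6.800613, 1.311025], [-6.8397, 5.9632]].
Δ = (-0.0960, 0.1833), so (s, t)₂ = (1.0490, 0.2136).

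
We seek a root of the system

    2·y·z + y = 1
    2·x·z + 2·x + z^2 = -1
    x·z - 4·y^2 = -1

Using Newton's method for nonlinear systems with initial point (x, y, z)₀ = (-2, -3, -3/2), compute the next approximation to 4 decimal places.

(1.0315, -1.4508, -1.1831)

At (-2, -3, -3/2): F = (5.0000, 5.2500, -32.0000).
Jacobian J = [[0, 2·z + 1, 2·y], [2·z + 2, 0, 2·x + 2·z], [z, -8·y, x]].
At the point, J = [[0.0000, -2.0000, -6.0000], [-1.0000, 0.0000, -7.0000], [-1.5000, 24.0000, -2.0000]] (det J = 127.0000).
Solving J·Δ = −F gives Δ = (3.0315, 1.5492, 0.3169).
Then the next iterate is (x, y, z)₁ = (1.0315, -1.4508, -1.1831).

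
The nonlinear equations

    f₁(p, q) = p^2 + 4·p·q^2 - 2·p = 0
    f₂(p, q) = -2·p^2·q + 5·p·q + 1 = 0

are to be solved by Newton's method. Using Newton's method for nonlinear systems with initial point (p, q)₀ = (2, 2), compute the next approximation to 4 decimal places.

At (2, 2): F = (32.0000, 5.0000).
Jacobian J = [[2·p + 4·q^2 - 2, 8·p·q], [-4·p·q + 5·q, -2·p^2 + 5·p]].
At the point, J = [[18.0000, 32.0000], [-6.0000, 2.0000]] (det J = 228.0000).
Solving J·Δ = −F gives Δ = (0.4211, -1.2368).
Then the next iterate is (p, q)₁ = (2.4211, 0.7632).

(2.4211, 0.7632)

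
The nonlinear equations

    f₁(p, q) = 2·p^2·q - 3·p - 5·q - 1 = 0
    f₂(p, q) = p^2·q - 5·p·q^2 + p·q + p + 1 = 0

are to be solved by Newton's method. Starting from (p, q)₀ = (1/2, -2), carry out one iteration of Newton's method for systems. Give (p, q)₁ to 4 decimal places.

At (1/2, -2): F = (6.5000, -10.0000).
Jacobian J = [[4·p·q - 3, 2·p^2 - 5], [2·p·q - 5·q^2 + q + 1, p^2 - 10·p·q + p]].
At the point, J = [[-7.0000, -4.5000], [-23.0000, 10.7500]] (det J = -178.7500).
Solving J·Δ = −F gives Δ = (0.1392, 1.2280).
Then the next iterate is (p, q)₁ = (0.6392, -0.7720).

(0.6392, -0.7720)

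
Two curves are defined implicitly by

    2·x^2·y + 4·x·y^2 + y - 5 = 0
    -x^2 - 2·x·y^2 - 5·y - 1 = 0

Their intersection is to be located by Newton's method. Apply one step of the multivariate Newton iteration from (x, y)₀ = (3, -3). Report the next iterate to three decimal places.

(2.079, -2.132)

At (3, -3): F = (46.000, -49.000).
Jacobian J = [[4·x·y + 4·y^2, 2·x^2 + 8·x·y + 1], [-2·x - 2·y^2, -4·x·y - 5]].
At the point, J = [[0.000, -53.000], [-24.000, 31.000]] (det J = -1272.000).
Solving J·Δ = −F gives Δ = (-0.921, 0.868).
Then the next iterate is (x, y)₁ = (2.079, -2.132).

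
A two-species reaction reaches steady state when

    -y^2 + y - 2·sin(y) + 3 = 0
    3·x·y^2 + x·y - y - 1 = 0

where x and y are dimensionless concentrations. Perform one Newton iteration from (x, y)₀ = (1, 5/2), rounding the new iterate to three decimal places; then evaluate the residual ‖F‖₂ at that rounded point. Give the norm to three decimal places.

4.868

At (1, 5/2): F = (-1.94694, 17.750).
Jacobian J = [[0, -2·y - 2·cos(y) + 1], [3·y^2 + y, 6·x·y + x - 1]].
At the point, J = [[0.000, -2.39771], [21.250, 15.000]] (det J = 50.95140).
Solving J·Δ = −F gives Δ = (-0.262, -0.812).
Then the next iterate is (x, y)₁ = (0.738, 1.688).
Re-evaluating at (0.738, 1.688): F = (-0.14762, 4.86619), so ‖F‖₂ = 4.868.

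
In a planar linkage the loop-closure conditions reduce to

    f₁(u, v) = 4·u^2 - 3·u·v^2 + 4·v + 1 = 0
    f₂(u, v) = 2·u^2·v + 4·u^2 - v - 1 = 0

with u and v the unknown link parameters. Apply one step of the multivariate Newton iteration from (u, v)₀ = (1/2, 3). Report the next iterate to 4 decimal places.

(0.6260, 2.5203)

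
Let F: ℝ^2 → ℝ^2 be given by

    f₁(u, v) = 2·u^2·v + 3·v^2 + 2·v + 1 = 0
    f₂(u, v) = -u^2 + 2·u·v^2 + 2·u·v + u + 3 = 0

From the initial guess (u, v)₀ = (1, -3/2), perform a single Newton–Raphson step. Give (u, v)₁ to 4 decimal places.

At (1, -3/2): F = (1.7500, 4.5000).
Jacobian J = [[4·u·v, 2·u^2 + 6·v + 2], [-2·u + 2·v^2 + 2·v + 1, 4·u·v + 2·u]].
At the point, J = [[-6.0000, -5.0000], [0.5000, -4.0000]] (det J = 26.5000).
Solving J·Δ = −F gives Δ = (-0.5849, 1.0519).
Then the next iterate is (u, v)₁ = (0.4151, -0.4481).

(0.4151, -0.4481)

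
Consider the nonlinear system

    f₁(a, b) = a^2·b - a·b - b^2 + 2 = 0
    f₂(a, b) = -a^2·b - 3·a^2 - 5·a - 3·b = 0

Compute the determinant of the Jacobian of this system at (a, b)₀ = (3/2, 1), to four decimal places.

-31.7500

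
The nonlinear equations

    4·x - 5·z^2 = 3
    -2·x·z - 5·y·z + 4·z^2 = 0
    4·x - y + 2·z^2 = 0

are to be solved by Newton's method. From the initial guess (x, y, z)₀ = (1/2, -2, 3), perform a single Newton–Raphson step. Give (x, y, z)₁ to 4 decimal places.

At (1/2, -2, 3): F = (-46.0000, 63.0000, 22.0000).
Jacobian J = [[4, 0, -10·z], [-2·z, -5·z, -2·x - 5·y + 8·z], [4, -1, 4·z]].
At the point, J = [[4.0000, 0.0000, -30.0000], [-6.0000, -15.0000, 33.0000], [4.0000, -1.0000, 12.0000]] (det J = -2568.0000).
Solving J·Δ = −F gives Δ = (-0.4860, 0.8785, -1.5981).
Then the next iterate is (x, y, z)₁ = (0.0140, -1.1215, 1.4019).

(0.0140, -1.1215, 1.4019)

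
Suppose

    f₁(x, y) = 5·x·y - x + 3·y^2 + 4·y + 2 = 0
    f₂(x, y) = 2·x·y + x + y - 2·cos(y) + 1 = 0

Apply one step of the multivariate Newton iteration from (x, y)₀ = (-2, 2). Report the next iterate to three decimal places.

(-1.206, 0.142)

At (-2, 2): F = (4.000, -6.16771).
Jacobian J = [[5·y - 1, 5·x + 6·y + 4], [2·y + 1, 2·x + 2·sin(y) + 1]].
At the point, J = [[9.000, 6.000], [5.000, -1.18141]] (det J = -40.63265).
Solving J·Δ = −F gives Δ = (0.794, -1.858).
Then the next iterate is (x, y)₁ = (-1.206, 0.142).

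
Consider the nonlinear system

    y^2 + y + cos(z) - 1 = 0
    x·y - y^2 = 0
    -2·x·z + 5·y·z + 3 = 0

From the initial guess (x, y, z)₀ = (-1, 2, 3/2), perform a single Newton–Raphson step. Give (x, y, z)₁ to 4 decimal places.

(-1.0341, 0.7864, 0.5000)

At (-1, 2, 3/2): F = (5.070737, -6.0000, 21.0000).
Jacobian J = [[0, 2·y + 1, -sin(z)], [y, x - 2·y, 0], [-2·z, 5·z, -2·x + 5·y]].
At the point, J = [[0.0000, 5.0000, -0.997495], [2.0000, -5.0000, 0.0000], [-3.0000, 7.5000, 12.0000]] (det J = -120.0000).
Solving J·Δ = −F gives Δ = (-0.0341, -1.2136, -1.0000).
Then the next iterate is (x, y, z)₁ = (-1.0341, 0.7864, 0.5000).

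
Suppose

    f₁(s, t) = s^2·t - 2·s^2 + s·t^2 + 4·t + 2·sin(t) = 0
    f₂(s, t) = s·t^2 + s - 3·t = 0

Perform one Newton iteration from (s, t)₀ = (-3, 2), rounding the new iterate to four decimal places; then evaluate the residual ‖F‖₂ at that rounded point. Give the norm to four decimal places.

At (-3, 2): F = (-2.181405, -21.0000).
Jacobian J = [[2·s·t - 4·s + t^2, s^2 + 2·s·t + 2·cos(t) + 4], [t^2 + 1, 2·s·t - 3]].
At the point, J = [[4.0000, 0.167706], [5.0000, -15.0000]] (det J = -60.838532).
Solving J·Δ = −F gives Δ = (0.5957, -1.2014).
Then the next iterate is (s, t)₁ = (-2.4043, 0.7986).
Re-evaluating at (-2.4043, 0.7986): F = (-3.851094, -6.333471), so ‖F‖₂ = 7.4124.

7.4124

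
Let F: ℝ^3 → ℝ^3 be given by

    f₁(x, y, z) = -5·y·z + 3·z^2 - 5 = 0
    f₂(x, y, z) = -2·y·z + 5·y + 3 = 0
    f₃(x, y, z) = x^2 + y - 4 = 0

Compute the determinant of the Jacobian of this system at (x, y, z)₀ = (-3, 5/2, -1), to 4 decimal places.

J = [[0, -5·z, -5·y + 6·z], [0, -2·z + 5, -2·y], [2·x, 1, 0]].
At the point, J = [[0.0000, 5.0000, -18.5000], [0.0000, 7.0000, -5.0000], [-6.0000, 1.0000, 0.0000]].
det J = -627.0000.

-627.0000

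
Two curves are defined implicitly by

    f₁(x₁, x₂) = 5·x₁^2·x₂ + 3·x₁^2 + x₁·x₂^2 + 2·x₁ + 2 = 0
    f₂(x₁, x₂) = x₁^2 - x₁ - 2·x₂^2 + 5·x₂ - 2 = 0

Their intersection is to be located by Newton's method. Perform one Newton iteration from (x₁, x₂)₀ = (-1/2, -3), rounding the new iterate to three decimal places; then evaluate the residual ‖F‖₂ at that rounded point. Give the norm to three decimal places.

8.043

At (-1/2, -3): F = (-6.500, -34.250).
Jacobian J = [[10·x₁·x₂ + 6·x₁ + x₂^2 + 2, 5·x₁^2 + 2·x₁·x₂], [2·x₁ - 1, -4·x₂ + 5]].
At the point, J = [[23.000, 4.250], [-2.000, 17.000]] (det J = 399.500).
Solving J·Δ = −F gives Δ = (-0.088, 2.004).
Then the next iterate is (x₁, x₂)₁ = (-0.588, -0.996).
Re-evaluating at (-0.588, -0.996): F = (-0.44388, -8.03029), so ‖F‖₂ = 8.043.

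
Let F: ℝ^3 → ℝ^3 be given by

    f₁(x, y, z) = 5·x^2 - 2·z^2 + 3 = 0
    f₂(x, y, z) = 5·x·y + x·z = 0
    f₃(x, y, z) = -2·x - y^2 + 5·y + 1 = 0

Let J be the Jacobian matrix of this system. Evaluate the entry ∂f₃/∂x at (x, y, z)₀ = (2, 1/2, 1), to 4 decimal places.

∂f₃/∂x = -2.
At (2, 1/2, 1) this is -2.0000.

-2.0000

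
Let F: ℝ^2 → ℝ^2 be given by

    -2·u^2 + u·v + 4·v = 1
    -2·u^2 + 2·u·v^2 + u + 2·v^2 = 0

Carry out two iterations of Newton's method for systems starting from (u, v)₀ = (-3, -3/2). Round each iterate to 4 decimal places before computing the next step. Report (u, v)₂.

(-0.7714, 0.8458)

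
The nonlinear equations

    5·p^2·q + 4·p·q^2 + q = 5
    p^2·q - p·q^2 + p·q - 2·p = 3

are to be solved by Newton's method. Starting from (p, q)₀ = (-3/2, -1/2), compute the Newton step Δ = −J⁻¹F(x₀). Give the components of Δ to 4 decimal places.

At (-3/2, -1/2): F = (-12.6250, 0.0000).
Jacobian J = [[10·p·q + 4·q^2, 5·p^2 + 8·p·q + 1], [2·p·q - q^2 + q - 2, p^2 - 2·p·q + p]].
At the point, J = [[8.5000, 18.2500], [-1.2500, -0.7500]] (det J = 16.4375).
Solving J·Δ = −F gives Δ = (-0.5760, 0.9601).

(-0.5760, 0.9601)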